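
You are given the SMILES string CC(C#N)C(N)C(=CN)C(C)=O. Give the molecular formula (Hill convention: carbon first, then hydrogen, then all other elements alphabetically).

C8H13N3O

Walk through each heavy atom and fill implicit hydrogens from standard valence (C 4, N 3, O 2, S 2, halogen 1):
  atom 1: C, bond orders sum to 1 (valence 4) → 3 H
  atom 2: C, bond orders sum to 3 (valence 4) → 1 H
  atom 3: C, bond orders sum to 4 (valence 4) → 0 H
  atom 4: N, bond orders sum to 3 (valence 3) → 0 H
  atom 5: C, bond orders sum to 3 (valence 4) → 1 H
  atom 6: N, bond orders sum to 1 (valence 3) → 2 H
  atom 7: C, bond orders sum to 4 (valence 4) → 0 H
  atom 8: C, bond orders sum to 3 (valence 4) → 1 H
  atom 9: N, bond orders sum to 1 (valence 3) → 2 H
  atom 10: C, bond orders sum to 4 (valence 4) → 0 H
  atom 11: C, bond orders sum to 1 (valence 4) → 3 H
  atom 12: O, bond orders sum to 2 (valence 2) → 0 H
Totals → C:8, H:13, N:3, O:1.
In Hill order: C8H13N3O.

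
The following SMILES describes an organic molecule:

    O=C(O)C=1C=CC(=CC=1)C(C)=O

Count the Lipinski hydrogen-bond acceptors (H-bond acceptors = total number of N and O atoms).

N atoms: 0; O atoms: 3.
Lipinski HBA = 0 + 3 = 3.

3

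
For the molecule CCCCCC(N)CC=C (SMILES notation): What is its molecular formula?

C9H19N

Walk through each heavy atom and fill implicit hydrogens from standard valence (C 4, N 3, O 2, S 2, halogen 1):
  atom 1: C, bond orders sum to 1 (valence 4) → 3 H
  atom 2: C, bond orders sum to 2 (valence 4) → 2 H
  atom 3: C, bond orders sum to 2 (valence 4) → 2 H
  atom 4: C, bond orders sum to 2 (valence 4) → 2 H
  atom 5: C, bond orders sum to 2 (valence 4) → 2 H
  atom 6: C, bond orders sum to 3 (valence 4) → 1 H
  atom 7: N, bond orders sum to 1 (valence 3) → 2 H
  atom 8: C, bond orders sum to 2 (valence 4) → 2 H
  atom 9: C, bond orders sum to 3 (valence 4) → 1 H
  atom 10: C, bond orders sum to 2 (valence 4) → 2 H
Totals → C:9, H:19, N:1.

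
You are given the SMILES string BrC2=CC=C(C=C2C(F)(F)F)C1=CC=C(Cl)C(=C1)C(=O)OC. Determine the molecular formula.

Walk through each heavy atom and fill implicit hydrogens from standard valence (C 4, N 3, O 2, S 2, halogen 1):
  atom 1: Br (halogen, monovalent) → 0 H
  atom 2: C, bond orders sum to 4 (valence 4) → 0 H
  atom 3: C, bond orders sum to 3 (valence 4) → 1 H
  atom 4: C, bond orders sum to 3 (valence 4) → 1 H
  atom 5: C, bond orders sum to 4 (valence 4) → 0 H
  atom 6: C, bond orders sum to 3 (valence 4) → 1 H
  atom 7: C, bond orders sum to 4 (valence 4) → 0 H
  atom 8: C, bond orders sum to 4 (valence 4) → 0 H
  atom 9: F (halogen, monovalent) → 0 H
  atom 10: F (halogen, monovalent) → 0 H
  atom 11: F (halogen, monovalent) → 0 H
  atom 12: C, bond orders sum to 4 (valence 4) → 0 H
  atom 13: C, bond orders sum to 3 (valence 4) → 1 H
  atom 14: C, bond orders sum to 3 (valence 4) → 1 H
  atom 15: C, bond orders sum to 4 (valence 4) → 0 H
  atom 16: Cl (halogen, monovalent) → 0 H
  atom 17: C, bond orders sum to 4 (valence 4) → 0 H
  atom 18: C, bond orders sum to 3 (valence 4) → 1 H
  atom 19: C, bond orders sum to 4 (valence 4) → 0 H
  atom 20: O, bond orders sum to 2 (valence 2) → 0 H
  atom 21: O, bond orders sum to 2 (valence 2) → 0 H
  atom 22: C, bond orders sum to 1 (valence 4) → 3 H
Totals → C:15, H:9, Br:1, Cl:1, F:3, O:2.

C15H9BrClF3O2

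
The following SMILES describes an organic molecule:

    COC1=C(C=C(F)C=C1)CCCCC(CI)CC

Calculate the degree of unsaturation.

4

Degree of unsaturation = (number of rings) + (number of π bonds).
Ring closures in the SMILES: 1.
π bonds: 3 double bonds (each 1 DoU) → 3 DoU from unsaturation.
Total DoU = 1 + 3 = 4.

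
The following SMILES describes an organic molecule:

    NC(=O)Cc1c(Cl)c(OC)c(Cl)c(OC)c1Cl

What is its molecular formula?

C10H10Cl3NO3

Walk through each heavy atom and fill implicit hydrogens from standard valence (C 4, N 3, O 2, S 2, halogen 1); for lowercase aromatic atoms, an aromatic c carries 1 H when it has two neighbours and 0 H with three, and aromatic n carries 0 H:
  atom 1: N, bond orders sum to 1 (valence 3) → 2 H
  atom 2: C, bond orders sum to 4 (valence 4) → 0 H
  atom 3: O, bond orders sum to 2 (valence 2) → 0 H
  atom 4: C, bond orders sum to 2 (valence 4) → 2 H
  atom 5: aromatic c, 3 neighbours → 0 H
  atom 6: aromatic c, 3 neighbours → 0 H
  atom 7: Cl (halogen, monovalent) → 0 H
  atom 8: aromatic c, 3 neighbours → 0 H
  atom 9: O, bond orders sum to 2 (valence 2) → 0 H
  atom 10: C, bond orders sum to 1 (valence 4) → 3 H
  atom 11: aromatic c, 3 neighbours → 0 H
  atom 12: Cl (halogen, monovalent) → 0 H
  atom 13: aromatic c, 3 neighbours → 0 H
  atom 14: O, bond orders sum to 2 (valence 2) → 0 H
  atom 15: C, bond orders sum to 1 (valence 4) → 3 H
  atom 16: aromatic c, 3 neighbours → 0 H
  atom 17: Cl (halogen, monovalent) → 0 H
Totals → C:10, H:10, Cl:3, N:1, O:3.
In Hill order: C10H10Cl3NO3.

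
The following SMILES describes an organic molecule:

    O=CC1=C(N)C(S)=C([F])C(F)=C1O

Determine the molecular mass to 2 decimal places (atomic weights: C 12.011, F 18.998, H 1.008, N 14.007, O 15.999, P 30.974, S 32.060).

205.18 g/mol

First, the molecular formula is C7H5F2NO2S (counting implicit H from valence).
  C: 7 × 12.011 = 84.077
  F: 2 × 18.998 = 37.996
  H: 5 × 1.008 = 5.040
  N: 1 × 14.007 = 14.007
  O: 2 × 15.999 = 31.998
  S: 1 × 32.060 = 32.060
Sum: 7×12.011 + 2×18.998 + 5×1.008 + 1×14.007 + 2×15.999 + 1×32.060 = 205.178 → 205.18 g/mol.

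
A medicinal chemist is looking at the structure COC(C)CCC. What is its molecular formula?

Walk through each heavy atom and fill implicit hydrogens from standard valence (C 4, N 3, O 2, S 2, halogen 1):
  atom 1: C, bond orders sum to 1 (valence 4) → 3 H
  atom 2: O, bond orders sum to 2 (valence 2) → 0 H
  atom 3: C, bond orders sum to 3 (valence 4) → 1 H
  atom 4: C, bond orders sum to 1 (valence 4) → 3 H
  atom 5: C, bond orders sum to 2 (valence 4) → 2 H
  atom 6: C, bond orders sum to 2 (valence 4) → 2 H
  atom 7: C, bond orders sum to 1 (valence 4) → 3 H
Totals → C:6, H:14, O:1.
In Hill order: C6H14O.

C6H14O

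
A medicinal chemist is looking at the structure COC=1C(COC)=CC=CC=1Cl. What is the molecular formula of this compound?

Walk through each heavy atom and fill implicit hydrogens from standard valence (C 4, N 3, O 2, S 2, halogen 1):
  atom 1: C, bond orders sum to 1 (valence 4) → 3 H
  atom 2: O, bond orders sum to 2 (valence 2) → 0 H
  atom 3: C, bond orders sum to 4 (valence 4) → 0 H
  atom 4: C, bond orders sum to 4 (valence 4) → 0 H
  atom 5: C, bond orders sum to 2 (valence 4) → 2 H
  atom 6: O, bond orders sum to 2 (valence 2) → 0 H
  atom 7: C, bond orders sum to 1 (valence 4) → 3 H
  atom 8: C, bond orders sum to 3 (valence 4) → 1 H
  atom 9: C, bond orders sum to 3 (valence 4) → 1 H
  atom 10: C, bond orders sum to 3 (valence 4) → 1 H
  atom 11: C, bond orders sum to 4 (valence 4) → 0 H
  atom 12: Cl (halogen, monovalent) → 0 H
Totals → C:9, H:11, Cl:1, O:2.

C9H11ClO2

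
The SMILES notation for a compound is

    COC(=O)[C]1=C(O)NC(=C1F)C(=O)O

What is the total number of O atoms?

Scan the SMILES for O atoms (remember two-letter symbols like Cl and Br are single atoms).
Oxygen count: 5.

5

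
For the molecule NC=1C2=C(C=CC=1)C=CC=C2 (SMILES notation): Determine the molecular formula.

C10H9N

Walk through each heavy atom and fill implicit hydrogens from standard valence (C 4, N 3, O 2, S 2, halogen 1):
  atom 1: N, bond orders sum to 1 (valence 3) → 2 H
  atom 2: C, bond orders sum to 4 (valence 4) → 0 H
  atom 3: C, bond orders sum to 4 (valence 4) → 0 H
  atom 4: C, bond orders sum to 4 (valence 4) → 0 H
  atom 5: C, bond orders sum to 3 (valence 4) → 1 H
  atom 6: C, bond orders sum to 3 (valence 4) → 1 H
  atom 7: C, bond orders sum to 3 (valence 4) → 1 H
  atom 8: C, bond orders sum to 3 (valence 4) → 1 H
  atom 9: C, bond orders sum to 3 (valence 4) → 1 H
  atom 10: C, bond orders sum to 3 (valence 4) → 1 H
  atom 11: C, bond orders sum to 3 (valence 4) → 1 H
Totals → C:10, H:9, N:1.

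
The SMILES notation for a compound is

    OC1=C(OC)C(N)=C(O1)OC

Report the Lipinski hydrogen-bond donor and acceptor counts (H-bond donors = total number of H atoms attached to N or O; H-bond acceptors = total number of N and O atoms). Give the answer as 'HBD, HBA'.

3, 5

Donors: find every N or O and count the H atoms it carries.
  atom 1 (O): bond orders sum to 1 → 1 H
  atom 4 (O): bond orders sum to 2 → 0 H
  atom 7 (N): bond orders sum to 1 → 2 H
  atom 9 (O): bond orders sum to 2 → 0 H
  atom 10 (O): bond orders sum to 2 → 0 H
Lipinski HBD = 3.
Acceptors: N atoms = 1, O atoms = 4 → HBA = 5.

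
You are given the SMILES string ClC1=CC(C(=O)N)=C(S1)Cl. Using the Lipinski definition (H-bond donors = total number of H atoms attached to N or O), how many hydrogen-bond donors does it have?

2

Donors: find every N or O and count the H atoms it carries.
  atom 6 (O): bond orders sum to 2 → 0 H
  atom 7 (N): bond orders sum to 1 → 2 H
Lipinski HBD = 2.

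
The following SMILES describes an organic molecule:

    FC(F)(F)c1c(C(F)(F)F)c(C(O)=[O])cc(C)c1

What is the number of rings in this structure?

In SMILES, each pair of matching ring-closure digits denotes one ring-closing bond; the number of such bonds equals the number of independent rings.
Ring-closure bonds here: 1.

1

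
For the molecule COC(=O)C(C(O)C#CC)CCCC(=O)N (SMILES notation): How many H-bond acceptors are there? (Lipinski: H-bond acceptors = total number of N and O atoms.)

5

N atoms: 1; O atoms: 4.
Lipinski HBA = 1 + 4 = 5.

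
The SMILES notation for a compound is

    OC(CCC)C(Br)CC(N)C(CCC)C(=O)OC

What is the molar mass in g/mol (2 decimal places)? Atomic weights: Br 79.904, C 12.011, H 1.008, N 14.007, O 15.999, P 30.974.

First, the molecular formula is C13H26BrNO3 (counting implicit H from valence).
  Br: 1 × 79.904 = 79.904
  C: 13 × 12.011 = 156.143
  H: 26 × 1.008 = 26.208
  N: 1 × 14.007 = 14.007
  O: 3 × 15.999 = 47.997
Sum: 1×79.904 + 13×12.011 + 26×1.008 + 1×14.007 + 3×15.999 = 324.259 → 324.26 g/mol.

324.26 g/mol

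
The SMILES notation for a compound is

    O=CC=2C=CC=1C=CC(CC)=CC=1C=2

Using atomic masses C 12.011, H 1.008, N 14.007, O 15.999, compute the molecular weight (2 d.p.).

184.24 g/mol

First, the molecular formula is C13H12O (counting implicit H from valence).
  C: 13 × 12.011 = 156.143
  H: 12 × 1.008 = 12.096
  O: 1 × 15.999 = 15.999
Sum: 13×12.011 + 12×1.008 + 1×15.999 = 184.238 → 184.24 g/mol.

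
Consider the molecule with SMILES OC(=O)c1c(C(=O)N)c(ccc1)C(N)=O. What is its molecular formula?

C9H8N2O4

Walk through each heavy atom and fill implicit hydrogens from standard valence (C 4, N 3, O 2, S 2, halogen 1); for lowercase aromatic atoms, an aromatic c carries 1 H when it has two neighbours and 0 H with three, and aromatic n carries 0 H:
  atom 1: O, bond orders sum to 1 (valence 2) → 1 H
  atom 2: C, bond orders sum to 4 (valence 4) → 0 H
  atom 3: O, bond orders sum to 2 (valence 2) → 0 H
  atom 4: aromatic c, 3 neighbours → 0 H
  atom 5: aromatic c, 3 neighbours → 0 H
  atom 6: C, bond orders sum to 4 (valence 4) → 0 H
  atom 7: O, bond orders sum to 2 (valence 2) → 0 H
  atom 8: N, bond orders sum to 1 (valence 3) → 2 H
  atom 9: aromatic c, 3 neighbours → 0 H
  atom 10: aromatic c, 2 neighbours → 1 H
  atom 11: aromatic c, 2 neighbours → 1 H
  atom 12: aromatic c, 2 neighbours → 1 H
  atom 13: C, bond orders sum to 4 (valence 4) → 0 H
  atom 14: N, bond orders sum to 1 (valence 3) → 2 H
  atom 15: O, bond orders sum to 2 (valence 2) → 0 H
Totals → C:9, H:8, N:2, O:4.
In Hill order: C9H8N2O4.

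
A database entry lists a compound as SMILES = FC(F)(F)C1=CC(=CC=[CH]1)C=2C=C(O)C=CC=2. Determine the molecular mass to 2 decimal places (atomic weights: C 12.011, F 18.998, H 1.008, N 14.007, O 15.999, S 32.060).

238.21 g/mol

First, the molecular formula is C13H9F3O (counting implicit H from valence).
  C: 13 × 12.011 = 156.143
  F: 3 × 18.998 = 56.994
  H: 9 × 1.008 = 9.072
  O: 1 × 15.999 = 15.999
Sum: 13×12.011 + 3×18.998 + 9×1.008 + 1×15.999 = 238.208 → 238.21 g/mol.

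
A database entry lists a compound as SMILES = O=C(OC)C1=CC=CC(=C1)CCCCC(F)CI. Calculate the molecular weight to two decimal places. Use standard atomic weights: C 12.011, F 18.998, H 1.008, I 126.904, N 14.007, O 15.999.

364.20 g/mol

First, the molecular formula is C14H18FIO2 (counting implicit H from valence).
  C: 14 × 12.011 = 168.154
  F: 1 × 18.998 = 18.998
  H: 18 × 1.008 = 18.144
  I: 1 × 126.904 = 126.904
  O: 2 × 15.999 = 31.998
Sum: 14×12.011 + 1×18.998 + 18×1.008 + 1×126.904 + 2×15.999 = 364.198 → 364.20 g/mol.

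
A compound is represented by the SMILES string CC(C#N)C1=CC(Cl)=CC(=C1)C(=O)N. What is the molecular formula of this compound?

C10H9ClN2O

Walk through each heavy atom and fill implicit hydrogens from standard valence (C 4, N 3, O 2, S 2, halogen 1):
  atom 1: C, bond orders sum to 1 (valence 4) → 3 H
  atom 2: C, bond orders sum to 3 (valence 4) → 1 H
  atom 3: C, bond orders sum to 4 (valence 4) → 0 H
  atom 4: N, bond orders sum to 3 (valence 3) → 0 H
  atom 5: C, bond orders sum to 4 (valence 4) → 0 H
  atom 6: C, bond orders sum to 3 (valence 4) → 1 H
  atom 7: C, bond orders sum to 4 (valence 4) → 0 H
  atom 8: Cl (halogen, monovalent) → 0 H
  atom 9: C, bond orders sum to 3 (valence 4) → 1 H
  atom 10: C, bond orders sum to 4 (valence 4) → 0 H
  atom 11: C, bond orders sum to 3 (valence 4) → 1 H
  atom 12: C, bond orders sum to 4 (valence 4) → 0 H
  atom 13: O, bond orders sum to 2 (valence 2) → 0 H
  atom 14: N, bond orders sum to 1 (valence 3) → 2 H
Totals → C:10, H:9, Cl:1, N:2, O:1.
In Hill order: C10H9ClN2O.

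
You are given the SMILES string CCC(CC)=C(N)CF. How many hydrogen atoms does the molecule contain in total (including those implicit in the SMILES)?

Walk through each heavy atom and fill implicit hydrogens from standard valence (C 4, N 3, O 2, S 2, halogen 1):
  atom 1: C, bond orders sum to 1 (valence 4) → 3 H
  atom 2: C, bond orders sum to 2 (valence 4) → 2 H
  atom 3: C, bond orders sum to 4 (valence 4) → 0 H
  atom 4: C, bond orders sum to 2 (valence 4) → 2 H
  atom 5: C, bond orders sum to 1 (valence 4) → 3 H
  atom 6: C, bond orders sum to 4 (valence 4) → 0 H
  atom 7: N, bond orders sum to 1 (valence 3) → 2 H
  atom 8: C, bond orders sum to 2 (valence 4) → 2 H
  atom 9: F (halogen, monovalent) → 0 H
Total hydrogens: 14.

14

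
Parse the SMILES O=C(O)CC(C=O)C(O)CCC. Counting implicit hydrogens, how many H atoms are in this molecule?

14

Walk through each heavy atom and fill implicit hydrogens from standard valence (C 4, N 3, O 2, S 2, halogen 1):
  atom 1: O, bond orders sum to 2 (valence 2) → 0 H
  atom 2: C, bond orders sum to 4 (valence 4) → 0 H
  atom 3: O, bond orders sum to 1 (valence 2) → 1 H
  atom 4: C, bond orders sum to 2 (valence 4) → 2 H
  atom 5: C, bond orders sum to 3 (valence 4) → 1 H
  atom 6: C, bond orders sum to 3 (valence 4) → 1 H
  atom 7: O, bond orders sum to 2 (valence 2) → 0 H
  atom 8: C, bond orders sum to 3 (valence 4) → 1 H
  atom 9: O, bond orders sum to 1 (valence 2) → 1 H
  atom 10: C, bond orders sum to 2 (valence 4) → 2 H
  atom 11: C, bond orders sum to 2 (valence 4) → 2 H
  atom 12: C, bond orders sum to 1 (valence 4) → 3 H
Total hydrogens: 14.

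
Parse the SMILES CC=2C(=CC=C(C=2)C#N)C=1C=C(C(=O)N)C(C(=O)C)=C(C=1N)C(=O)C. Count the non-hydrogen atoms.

25

Every atom symbol written in the SMILES (organic subset) is one heavy atom; implicit H are not written.
Heavy atoms by element → C:19, N:3, O:3.
Total: 25.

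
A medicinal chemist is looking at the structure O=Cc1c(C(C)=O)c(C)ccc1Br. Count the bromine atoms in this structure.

1

Scan the SMILES for Br atoms (remember two-letter symbols like Cl and Br are single atoms).
Bromine count: 1.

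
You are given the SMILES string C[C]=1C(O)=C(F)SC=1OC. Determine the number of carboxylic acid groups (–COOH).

Scan the SMILES for the carboxylic acid motif — none present.
Groups that are present: 1 ether, 1 hydroxyl.

0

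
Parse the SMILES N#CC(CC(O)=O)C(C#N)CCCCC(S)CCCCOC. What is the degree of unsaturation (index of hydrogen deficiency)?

5

Degree of unsaturation = (number of rings) + (number of π bonds).
Ring closures in the SMILES: 0.
π bonds: 1 double bond (each 1 DoU), 2 triple bonds (each 2 DoU) → 5 DoU from unsaturation.
Total DoU = 0 + 5 = 5.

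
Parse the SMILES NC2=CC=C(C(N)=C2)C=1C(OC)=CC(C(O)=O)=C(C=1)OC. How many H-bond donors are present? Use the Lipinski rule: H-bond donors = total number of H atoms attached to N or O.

5

Donors: find every N or O and count the H atoms it carries.
  atom 1 (N): bond orders sum to 1 → 2 H
  atom 7 (N): bond orders sum to 1 → 2 H
  atom 11 (O): bond orders sum to 2 → 0 H
  atom 16 (O): bond orders sum to 1 → 1 H
  atom 17 (O): bond orders sum to 2 → 0 H
  atom 20 (O): bond orders sum to 2 → 0 H
Lipinski HBD = 5.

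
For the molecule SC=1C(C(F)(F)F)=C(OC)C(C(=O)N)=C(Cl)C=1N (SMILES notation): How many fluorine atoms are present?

3

Scan the SMILES for F atoms (remember two-letter symbols like Cl and Br are single atoms).
Fluorine count: 3.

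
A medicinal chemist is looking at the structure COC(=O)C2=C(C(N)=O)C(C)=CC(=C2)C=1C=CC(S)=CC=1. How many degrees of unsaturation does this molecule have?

10

Degree of unsaturation = (number of rings) + (number of π bonds).
Ring closures in the SMILES: 2.
π bonds: 8 double bonds (each 1 DoU) → 8 DoU from unsaturation.
Total DoU = 2 + 8 = 10.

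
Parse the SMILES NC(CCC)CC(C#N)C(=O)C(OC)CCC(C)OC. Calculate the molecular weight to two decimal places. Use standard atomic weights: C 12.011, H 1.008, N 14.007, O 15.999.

284.40 g/mol

First, the molecular formula is C15H28N2O3 (counting implicit H from valence).
  C: 15 × 12.011 = 180.165
  H: 28 × 1.008 = 28.224
  N: 2 × 14.007 = 28.014
  O: 3 × 15.999 = 47.997
Sum: 15×12.011 + 28×1.008 + 2×14.007 + 3×15.999 = 284.400 → 284.40 g/mol.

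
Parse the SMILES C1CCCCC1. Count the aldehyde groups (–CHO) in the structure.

0

Scan the SMILES for the aldehyde motif — none present.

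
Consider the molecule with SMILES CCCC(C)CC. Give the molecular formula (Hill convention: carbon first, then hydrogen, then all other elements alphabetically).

Walk through each heavy atom and fill implicit hydrogens from standard valence (C 4, N 3, O 2, S 2, halogen 1):
  atom 1: C, bond orders sum to 1 (valence 4) → 3 H
  atom 2: C, bond orders sum to 2 (valence 4) → 2 H
  atom 3: C, bond orders sum to 2 (valence 4) → 2 H
  atom 4: C, bond orders sum to 3 (valence 4) → 1 H
  atom 5: C, bond orders sum to 1 (valence 4) → 3 H
  atom 6: C, bond orders sum to 2 (valence 4) → 2 H
  atom 7: C, bond orders sum to 1 (valence 4) → 3 H
Totals → C:7, H:16.

C7H16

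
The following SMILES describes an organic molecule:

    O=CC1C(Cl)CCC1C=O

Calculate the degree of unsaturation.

3

Degree of unsaturation = (number of rings) + (number of π bonds).
Ring closures in the SMILES: 1.
π bonds: 2 double bonds (each 1 DoU) → 2 DoU from unsaturation.
Total DoU = 1 + 2 = 3.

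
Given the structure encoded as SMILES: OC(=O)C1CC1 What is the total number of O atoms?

2

Scan the SMILES for O atoms (remember two-letter symbols like Cl and Br are single atoms).
Oxygen count: 2.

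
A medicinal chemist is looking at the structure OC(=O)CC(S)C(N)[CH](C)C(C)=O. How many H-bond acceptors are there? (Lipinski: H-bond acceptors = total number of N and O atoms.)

4

N atoms: 1; O atoms: 3.
Lipinski HBA = 1 + 3 = 4.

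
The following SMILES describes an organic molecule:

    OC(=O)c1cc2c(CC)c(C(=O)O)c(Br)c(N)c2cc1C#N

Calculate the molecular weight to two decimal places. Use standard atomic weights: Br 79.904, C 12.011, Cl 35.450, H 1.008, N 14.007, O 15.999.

First, the molecular formula is C15H11BrN2O4 (counting implicit H from valence).
  Br: 1 × 79.904 = 79.904
  C: 15 × 12.011 = 180.165
  H: 11 × 1.008 = 11.088
  N: 2 × 14.007 = 28.014
  O: 4 × 15.999 = 63.996
Sum: 1×79.904 + 15×12.011 + 11×1.008 + 2×14.007 + 4×15.999 = 363.167 → 363.17 g/mol.

363.17 g/mol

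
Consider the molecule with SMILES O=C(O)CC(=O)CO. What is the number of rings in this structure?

In SMILES, each pair of matching ring-closure digits denotes one ring-closing bond; the number of such bonds equals the number of independent rings.
Ring-closure bonds here: 0.

0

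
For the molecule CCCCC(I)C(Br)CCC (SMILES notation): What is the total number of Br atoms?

1

Scan the SMILES for Br atoms (remember two-letter symbols like Cl and Br are single atoms).
Bromine count: 1.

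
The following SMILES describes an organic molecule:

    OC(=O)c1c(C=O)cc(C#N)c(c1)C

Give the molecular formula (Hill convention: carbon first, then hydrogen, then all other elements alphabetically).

Walk through each heavy atom and fill implicit hydrogens from standard valence (C 4, N 3, O 2, S 2, halogen 1); for lowercase aromatic atoms, an aromatic c carries 1 H when it has two neighbours and 0 H with three, and aromatic n carries 0 H:
  atom 1: O, bond orders sum to 1 (valence 2) → 1 H
  atom 2: C, bond orders sum to 4 (valence 4) → 0 H
  atom 3: O, bond orders sum to 2 (valence 2) → 0 H
  atom 4: aromatic c, 3 neighbours → 0 H
  atom 5: aromatic c, 3 neighbours → 0 H
  atom 6: C, bond orders sum to 3 (valence 4) → 1 H
  atom 7: O, bond orders sum to 2 (valence 2) → 0 H
  atom 8: aromatic c, 2 neighbours → 1 H
  atom 9: aromatic c, 3 neighbours → 0 H
  atom 10: C, bond orders sum to 4 (valence 4) → 0 H
  atom 11: N, bond orders sum to 3 (valence 3) → 0 H
  atom 12: aromatic c, 3 neighbours → 0 H
  atom 13: aromatic c, 2 neighbours → 1 H
  atom 14: C, bond orders sum to 1 (valence 4) → 3 H
Totals → C:10, H:7, N:1, O:3.

C10H7NO3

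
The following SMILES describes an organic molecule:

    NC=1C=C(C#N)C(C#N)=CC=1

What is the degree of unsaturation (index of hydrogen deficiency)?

8

Degree of unsaturation = (number of rings) + (number of π bonds).
Ring closures in the SMILES: 1.
π bonds: 3 double bonds (each 1 DoU), 2 triple bonds (each 2 DoU) → 7 DoU from unsaturation.
Total DoU = 1 + 7 = 8.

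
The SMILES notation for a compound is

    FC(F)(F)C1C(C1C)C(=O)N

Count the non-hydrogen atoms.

Every atom symbol written in the SMILES (organic subset) is one heavy atom; implicit H are not written.
Heavy atoms by element → C:6, F:3, N:1, O:1.
Total: 11.

11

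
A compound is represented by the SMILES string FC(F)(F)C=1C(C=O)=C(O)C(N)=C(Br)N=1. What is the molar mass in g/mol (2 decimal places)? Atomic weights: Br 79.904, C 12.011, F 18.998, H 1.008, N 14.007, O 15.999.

285.02 g/mol

First, the molecular formula is C7H4BrF3N2O2 (counting implicit H from valence).
  Br: 1 × 79.904 = 79.904
  C: 7 × 12.011 = 84.077
  F: 3 × 18.998 = 56.994
  H: 4 × 1.008 = 4.032
  N: 2 × 14.007 = 28.014
  O: 2 × 15.999 = 31.998
Sum: 1×79.904 + 7×12.011 + 3×18.998 + 4×1.008 + 2×14.007 + 2×15.999 = 285.019 → 285.02 g/mol.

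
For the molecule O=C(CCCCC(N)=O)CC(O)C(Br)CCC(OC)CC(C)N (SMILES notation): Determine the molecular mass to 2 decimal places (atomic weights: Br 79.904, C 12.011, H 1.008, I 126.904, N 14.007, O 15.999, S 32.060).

First, the molecular formula is C16H31BrN2O4 (counting implicit H from valence).
  Br: 1 × 79.904 = 79.904
  C: 16 × 12.011 = 192.176
  H: 31 × 1.008 = 31.248
  N: 2 × 14.007 = 28.014
  O: 4 × 15.999 = 63.996
Sum: 1×79.904 + 16×12.011 + 31×1.008 + 2×14.007 + 4×15.999 = 395.338 → 395.34 g/mol.

395.34 g/mol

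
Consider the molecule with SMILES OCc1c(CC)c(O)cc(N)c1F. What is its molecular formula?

C9H12FNO2

Walk through each heavy atom and fill implicit hydrogens from standard valence (C 4, N 3, O 2, S 2, halogen 1); for lowercase aromatic atoms, an aromatic c carries 1 H when it has two neighbours and 0 H with three, and aromatic n carries 0 H:
  atom 1: O, bond orders sum to 1 (valence 2) → 1 H
  atom 2: C, bond orders sum to 2 (valence 4) → 2 H
  atom 3: aromatic c, 3 neighbours → 0 H
  atom 4: aromatic c, 3 neighbours → 0 H
  atom 5: C, bond orders sum to 2 (valence 4) → 2 H
  atom 6: C, bond orders sum to 1 (valence 4) → 3 H
  atom 7: aromatic c, 3 neighbours → 0 H
  atom 8: O, bond orders sum to 1 (valence 2) → 1 H
  atom 9: aromatic c, 2 neighbours → 1 H
  atom 10: aromatic c, 3 neighbours → 0 H
  atom 11: N, bond orders sum to 1 (valence 3) → 2 H
  atom 12: aromatic c, 3 neighbours → 0 H
  atom 13: F (halogen, monovalent) → 0 H
Totals → C:9, H:12, F:1, N:1, O:2.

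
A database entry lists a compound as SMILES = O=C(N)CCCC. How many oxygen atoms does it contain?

Scan the SMILES for O atoms (remember two-letter symbols like Cl and Br are single atoms).
Oxygen count: 1.

1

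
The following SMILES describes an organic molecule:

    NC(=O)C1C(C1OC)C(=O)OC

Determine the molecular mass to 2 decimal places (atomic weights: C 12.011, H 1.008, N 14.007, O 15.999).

First, the molecular formula is C7H11NO4 (counting implicit H from valence).
  C: 7 × 12.011 = 84.077
  H: 11 × 1.008 = 11.088
  N: 1 × 14.007 = 14.007
  O: 4 × 15.999 = 63.996
Sum: 7×12.011 + 11×1.008 + 1×14.007 + 4×15.999 = 173.168 → 173.17 g/mol.

173.17 g/mol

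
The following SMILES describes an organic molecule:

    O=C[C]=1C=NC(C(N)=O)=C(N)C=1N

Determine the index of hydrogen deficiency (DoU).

6

Molecular formula: C7H8N4O2.
DoU = (2C + 2 + N − H − X) / 2, where X is the halogen count and O/S are ignored.
    = (2·7 + 2 + 4 − 8 − 0) / 2 = 12 / 2 = 6.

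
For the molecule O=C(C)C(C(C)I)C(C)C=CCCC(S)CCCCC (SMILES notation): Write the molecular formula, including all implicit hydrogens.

Walk through each heavy atom and fill implicit hydrogens from standard valence (C 4, N 3, O 2, S 2, halogen 1):
  atom 1: O, bond orders sum to 2 (valence 2) → 0 H
  atom 2: C, bond orders sum to 4 (valence 4) → 0 H
  atom 3: C, bond orders sum to 1 (valence 4) → 3 H
  atom 4: C, bond orders sum to 3 (valence 4) → 1 H
  atom 5: C, bond orders sum to 3 (valence 4) → 1 H
  atom 6: C, bond orders sum to 1 (valence 4) → 3 H
  atom 7: I (halogen, monovalent) → 0 H
  atom 8: C, bond orders sum to 3 (valence 4) → 1 H
  atom 9: C, bond orders sum to 1 (valence 4) → 3 H
  atom 10: C, bond orders sum to 3 (valence 4) → 1 H
  atom 11: C, bond orders sum to 3 (valence 4) → 1 H
  atom 12: C, bond orders sum to 2 (valence 4) → 2 H
  atom 13: C, bond orders sum to 2 (valence 4) → 2 H
  atom 14: C, bond orders sum to 3 (valence 4) → 1 H
  atom 15: S, bond orders sum to 1 (valence 2) → 1 H
  atom 16: C, bond orders sum to 2 (valence 4) → 2 H
  atom 17: C, bond orders sum to 2 (valence 4) → 2 H
  atom 18: C, bond orders sum to 2 (valence 4) → 2 H
  atom 19: C, bond orders sum to 2 (valence 4) → 2 H
  atom 20: C, bond orders sum to 1 (valence 4) → 3 H
Totals → C:17, H:31, I:1, O:1, S:1.

C17H31IOS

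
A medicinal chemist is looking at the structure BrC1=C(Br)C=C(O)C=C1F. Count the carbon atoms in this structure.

Count every carbon token in the SMILES (each C, including those in ring-closure positions and inside branches).
Carbon count: 6.

6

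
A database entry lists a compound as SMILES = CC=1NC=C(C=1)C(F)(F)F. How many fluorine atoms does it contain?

Scan the SMILES for F atoms (remember two-letter symbols like Cl and Br are single atoms).
Fluorine count: 3.

3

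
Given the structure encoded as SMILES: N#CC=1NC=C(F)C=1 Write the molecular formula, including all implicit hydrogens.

C5H3FN2

Walk through each heavy atom and fill implicit hydrogens from standard valence (C 4, N 3, O 2, S 2, halogen 1):
  atom 1: N, bond orders sum to 3 (valence 3) → 0 H
  atom 2: C, bond orders sum to 4 (valence 4) → 0 H
  atom 3: C, bond orders sum to 4 (valence 4) → 0 H
  atom 4: N, bond orders sum to 2 (valence 3) → 1 H
  atom 5: C, bond orders sum to 3 (valence 4) → 1 H
  atom 6: C, bond orders sum to 4 (valence 4) → 0 H
  atom 7: F (halogen, monovalent) → 0 H
  atom 8: C, bond orders sum to 3 (valence 4) → 1 H
Totals → C:5, H:3, F:1, N:2.
In Hill order: C5H3FN2.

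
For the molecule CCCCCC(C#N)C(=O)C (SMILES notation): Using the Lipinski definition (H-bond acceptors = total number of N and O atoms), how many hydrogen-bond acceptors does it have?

N atoms: 1; O atoms: 1.
Lipinski HBA = 1 + 1 = 2.

2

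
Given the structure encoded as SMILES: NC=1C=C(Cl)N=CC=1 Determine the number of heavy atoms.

8

Every atom symbol written in the SMILES (organic subset) is one heavy atom; implicit H are not written.
Heavy atoms by element → C:5, Cl:1, N:2.
Total: 8.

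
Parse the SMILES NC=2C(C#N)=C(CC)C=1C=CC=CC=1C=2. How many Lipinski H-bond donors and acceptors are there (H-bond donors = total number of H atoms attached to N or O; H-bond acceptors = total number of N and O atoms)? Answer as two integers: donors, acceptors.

2, 2

Donors: find every N or O and count the H atoms it carries.
  atom 1 (N): bond orders sum to 1 → 2 H
  atom 5 (N): bond orders sum to 3 → 0 H
Lipinski HBD = 2.
Acceptors: N atoms = 2, O atoms = 0 → HBA = 2.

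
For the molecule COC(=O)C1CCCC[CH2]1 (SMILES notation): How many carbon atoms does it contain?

Count every carbon token in the SMILES (each C, including those in ring-closure positions and inside branches).
Carbon count: 8.

8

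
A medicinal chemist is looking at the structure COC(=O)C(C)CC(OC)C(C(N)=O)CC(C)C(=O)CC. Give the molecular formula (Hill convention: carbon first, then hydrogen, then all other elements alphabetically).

Walk through each heavy atom and fill implicit hydrogens from standard valence (C 4, N 3, O 2, S 2, halogen 1):
  atom 1: C, bond orders sum to 1 (valence 4) → 3 H
  atom 2: O, bond orders sum to 2 (valence 2) → 0 H
  atom 3: C, bond orders sum to 4 (valence 4) → 0 H
  atom 4: O, bond orders sum to 2 (valence 2) → 0 H
  atom 5: C, bond orders sum to 3 (valence 4) → 1 H
  atom 6: C, bond orders sum to 1 (valence 4) → 3 H
  atom 7: C, bond orders sum to 2 (valence 4) → 2 H
  atom 8: C, bond orders sum to 3 (valence 4) → 1 H
  atom 9: O, bond orders sum to 2 (valence 2) → 0 H
  atom 10: C, bond orders sum to 1 (valence 4) → 3 H
  atom 11: C, bond orders sum to 3 (valence 4) → 1 H
  atom 12: C, bond orders sum to 4 (valence 4) → 0 H
  atom 13: N, bond orders sum to 1 (valence 3) → 2 H
  atom 14: O, bond orders sum to 2 (valence 2) → 0 H
  atom 15: C, bond orders sum to 2 (valence 4) → 2 H
  atom 16: C, bond orders sum to 3 (valence 4) → 1 H
  atom 17: C, bond orders sum to 1 (valence 4) → 3 H
  atom 18: C, bond orders sum to 4 (valence 4) → 0 H
  atom 19: O, bond orders sum to 2 (valence 2) → 0 H
  atom 20: C, bond orders sum to 2 (valence 4) → 2 H
  atom 21: C, bond orders sum to 1 (valence 4) → 3 H
Totals → C:15, H:27, N:1, O:5.

C15H27NO5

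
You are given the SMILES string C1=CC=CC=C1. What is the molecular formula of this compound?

C6H6

Walk through each heavy atom and fill implicit hydrogens from standard valence (C 4, N 3, O 2, S 2, halogen 1):
  atom 1: C, bond orders sum to 3 (valence 4) → 1 H
  atom 2: C, bond orders sum to 3 (valence 4) → 1 H
  atom 3: C, bond orders sum to 3 (valence 4) → 1 H
  atom 4: C, bond orders sum to 3 (valence 4) → 1 H
  atom 5: C, bond orders sum to 3 (valence 4) → 1 H
  atom 6: C, bond orders sum to 3 (valence 4) → 1 H
Totals → C:6, H:6.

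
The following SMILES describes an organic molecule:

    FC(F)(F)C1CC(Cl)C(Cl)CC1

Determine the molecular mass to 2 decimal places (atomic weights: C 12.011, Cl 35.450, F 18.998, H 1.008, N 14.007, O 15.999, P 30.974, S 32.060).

221.04 g/mol

First, the molecular formula is C7H9Cl2F3 (counting implicit H from valence).
  C: 7 × 12.011 = 84.077
  Cl: 2 × 35.450 = 70.900
  F: 3 × 18.998 = 56.994
  H: 9 × 1.008 = 9.072
Sum: 7×12.011 + 2×35.450 + 3×18.998 + 9×1.008 = 221.043 → 221.04 g/mol.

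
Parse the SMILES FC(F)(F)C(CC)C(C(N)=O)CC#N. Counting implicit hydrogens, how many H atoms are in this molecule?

11

Walk through each heavy atom and fill implicit hydrogens from standard valence (C 4, N 3, O 2, S 2, halogen 1):
  atom 1: F (halogen, monovalent) → 0 H
  atom 2: C, bond orders sum to 4 (valence 4) → 0 H
  atom 3: F (halogen, monovalent) → 0 H
  atom 4: F (halogen, monovalent) → 0 H
  atom 5: C, bond orders sum to 3 (valence 4) → 1 H
  atom 6: C, bond orders sum to 2 (valence 4) → 2 H
  atom 7: C, bond orders sum to 1 (valence 4) → 3 H
  atom 8: C, bond orders sum to 3 (valence 4) → 1 H
  atom 9: C, bond orders sum to 4 (valence 4) → 0 H
  atom 10: N, bond orders sum to 1 (valence 3) → 2 H
  atom 11: O, bond orders sum to 2 (valence 2) → 0 H
  atom 12: C, bond orders sum to 2 (valence 4) → 2 H
  atom 13: C, bond orders sum to 4 (valence 4) → 0 H
  atom 14: N, bond orders sum to 3 (valence 3) → 0 H
Total hydrogens: 11.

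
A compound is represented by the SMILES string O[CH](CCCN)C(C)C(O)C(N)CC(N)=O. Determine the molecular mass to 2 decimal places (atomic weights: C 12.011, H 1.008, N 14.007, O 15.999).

233.31 g/mol

First, the molecular formula is C10H23N3O3 (counting implicit H from valence).
  C: 10 × 12.011 = 120.110
  H: 23 × 1.008 = 23.184
  N: 3 × 14.007 = 42.021
  O: 3 × 15.999 = 47.997
Sum: 10×12.011 + 23×1.008 + 3×14.007 + 3×15.999 = 233.312 → 233.31 g/mol.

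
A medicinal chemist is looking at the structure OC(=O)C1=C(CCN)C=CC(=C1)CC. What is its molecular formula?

C11H15NO2

Walk through each heavy atom and fill implicit hydrogens from standard valence (C 4, N 3, O 2, S 2, halogen 1):
  atom 1: O, bond orders sum to 1 (valence 2) → 1 H
  atom 2: C, bond orders sum to 4 (valence 4) → 0 H
  atom 3: O, bond orders sum to 2 (valence 2) → 0 H
  atom 4: C, bond orders sum to 4 (valence 4) → 0 H
  atom 5: C, bond orders sum to 4 (valence 4) → 0 H
  atom 6: C, bond orders sum to 2 (valence 4) → 2 H
  atom 7: C, bond orders sum to 2 (valence 4) → 2 H
  atom 8: N, bond orders sum to 1 (valence 3) → 2 H
  atom 9: C, bond orders sum to 3 (valence 4) → 1 H
  atom 10: C, bond orders sum to 3 (valence 4) → 1 H
  atom 11: C, bond orders sum to 4 (valence 4) → 0 H
  atom 12: C, bond orders sum to 3 (valence 4) → 1 H
  atom 13: C, bond orders sum to 2 (valence 4) → 2 H
  atom 14: C, bond orders sum to 1 (valence 4) → 3 H
Totals → C:11, H:15, N:1, O:2.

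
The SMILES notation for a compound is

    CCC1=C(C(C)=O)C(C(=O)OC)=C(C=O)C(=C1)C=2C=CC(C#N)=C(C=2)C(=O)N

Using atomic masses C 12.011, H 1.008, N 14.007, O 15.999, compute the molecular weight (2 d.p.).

378.38 g/mol

First, the molecular formula is C21H18N2O5 (counting implicit H from valence).
  C: 21 × 12.011 = 252.231
  H: 18 × 1.008 = 18.144
  N: 2 × 14.007 = 28.014
  O: 5 × 15.999 = 79.995
Sum: 21×12.011 + 18×1.008 + 2×14.007 + 5×15.999 = 378.384 → 378.38 g/mol.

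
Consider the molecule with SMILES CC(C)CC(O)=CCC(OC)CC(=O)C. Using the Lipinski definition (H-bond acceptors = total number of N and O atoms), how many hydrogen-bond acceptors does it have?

3

N atoms: 0; O atoms: 3.
Lipinski HBA = 0 + 3 = 3.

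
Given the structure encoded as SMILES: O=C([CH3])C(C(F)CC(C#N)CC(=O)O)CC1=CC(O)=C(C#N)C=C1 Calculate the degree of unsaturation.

Molecular formula: C17H17FN2O4.
DoU = (2C + 2 + N − H − X) / 2, where X is the halogen count and O/S are ignored.
    = (2·17 + 2 + 2 − 17 − 1) / 2 = 20 / 2 = 10.

10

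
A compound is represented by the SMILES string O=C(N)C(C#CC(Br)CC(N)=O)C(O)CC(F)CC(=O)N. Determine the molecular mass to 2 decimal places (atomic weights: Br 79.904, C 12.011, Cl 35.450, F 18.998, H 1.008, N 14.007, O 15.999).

First, the molecular formula is C12H17BrFN3O4 (counting implicit H from valence).
  Br: 1 × 79.904 = 79.904
  C: 12 × 12.011 = 144.132
  F: 1 × 18.998 = 18.998
  H: 17 × 1.008 = 17.136
  N: 3 × 14.007 = 42.021
  O: 4 × 15.999 = 63.996
Sum: 1×79.904 + 12×12.011 + 1×18.998 + 17×1.008 + 3×14.007 + 4×15.999 = 366.187 → 366.19 g/mol.

366.19 g/mol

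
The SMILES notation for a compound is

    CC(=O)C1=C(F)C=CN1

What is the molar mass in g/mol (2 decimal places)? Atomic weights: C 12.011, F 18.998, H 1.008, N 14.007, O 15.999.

First, the molecular formula is C6H6FNO (counting implicit H from valence).
  C: 6 × 12.011 = 72.066
  F: 1 × 18.998 = 18.998
  H: 6 × 1.008 = 6.048
  N: 1 × 14.007 = 14.007
  O: 1 × 15.999 = 15.999
Sum: 6×12.011 + 1×18.998 + 6×1.008 + 1×14.007 + 1×15.999 = 127.118 → 127.12 g/mol.

127.12 g/mol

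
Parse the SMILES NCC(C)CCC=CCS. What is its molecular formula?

C8H17NS

Walk through each heavy atom and fill implicit hydrogens from standard valence (C 4, N 3, O 2, S 2, halogen 1):
  atom 1: N, bond orders sum to 1 (valence 3) → 2 H
  atom 2: C, bond orders sum to 2 (valence 4) → 2 H
  atom 3: C, bond orders sum to 3 (valence 4) → 1 H
  atom 4: C, bond orders sum to 1 (valence 4) → 3 H
  atom 5: C, bond orders sum to 2 (valence 4) → 2 H
  atom 6: C, bond orders sum to 2 (valence 4) → 2 H
  atom 7: C, bond orders sum to 3 (valence 4) → 1 H
  atom 8: C, bond orders sum to 3 (valence 4) → 1 H
  atom 9: C, bond orders sum to 2 (valence 4) → 2 H
  atom 10: S, bond orders sum to 1 (valence 2) → 1 H
Totals → C:8, H:17, N:1, S:1.
In Hill order: C8H17NS.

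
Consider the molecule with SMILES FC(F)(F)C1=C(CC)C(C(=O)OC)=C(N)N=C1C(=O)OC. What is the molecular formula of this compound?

Walk through each heavy atom and fill implicit hydrogens from standard valence (C 4, N 3, O 2, S 2, halogen 1):
  atom 1: F (halogen, monovalent) → 0 H
  atom 2: C, bond orders sum to 4 (valence 4) → 0 H
  atom 3: F (halogen, monovalent) → 0 H
  atom 4: F (halogen, monovalent) → 0 H
  atom 5: C, bond orders sum to 4 (valence 4) → 0 H
  atom 6: C, bond orders sum to 4 (valence 4) → 0 H
  atom 7: C, bond orders sum to 2 (valence 4) → 2 H
  atom 8: C, bond orders sum to 1 (valence 4) → 3 H
  atom 9: C, bond orders sum to 4 (valence 4) → 0 H
  atom 10: C, bond orders sum to 4 (valence 4) → 0 H
  atom 11: O, bond orders sum to 2 (valence 2) → 0 H
  atom 12: O, bond orders sum to 2 (valence 2) → 0 H
  atom 13: C, bond orders sum to 1 (valence 4) → 3 H
  atom 14: C, bond orders sum to 4 (valence 4) → 0 H
  atom 15: N, bond orders sum to 1 (valence 3) → 2 H
  atom 16: N, bond orders sum to 3 (valence 3) → 0 H
  atom 17: C, bond orders sum to 4 (valence 4) → 0 H
  atom 18: C, bond orders sum to 4 (valence 4) → 0 H
  atom 19: O, bond orders sum to 2 (valence 2) → 0 H
  atom 20: O, bond orders sum to 2 (valence 2) → 0 H
  atom 21: C, bond orders sum to 1 (valence 4) → 3 H
Totals → C:12, H:13, F:3, N:2, O:4.
In Hill order: C12H13F3N2O4.

C12H13F3N2O4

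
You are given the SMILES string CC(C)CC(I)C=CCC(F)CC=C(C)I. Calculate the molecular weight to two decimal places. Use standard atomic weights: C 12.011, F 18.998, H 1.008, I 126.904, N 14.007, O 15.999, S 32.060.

450.12 g/mol

First, the molecular formula is C13H21FI2 (counting implicit H from valence).
  C: 13 × 12.011 = 156.143
  F: 1 × 18.998 = 18.998
  H: 21 × 1.008 = 21.168
  I: 2 × 126.904 = 253.808
Sum: 13×12.011 + 1×18.998 + 21×1.008 + 2×126.904 = 450.117 → 450.12 g/mol.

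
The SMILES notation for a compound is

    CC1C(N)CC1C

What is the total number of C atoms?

Count every carbon token in the SMILES (each C, including those in ring-closure positions and inside branches).
Carbon count: 6.

6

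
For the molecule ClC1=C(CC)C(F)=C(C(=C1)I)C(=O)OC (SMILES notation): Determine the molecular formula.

Walk through each heavy atom and fill implicit hydrogens from standard valence (C 4, N 3, O 2, S 2, halogen 1):
  atom 1: Cl (halogen, monovalent) → 0 H
  atom 2: C, bond orders sum to 4 (valence 4) → 0 H
  atom 3: C, bond orders sum to 4 (valence 4) → 0 H
  atom 4: C, bond orders sum to 2 (valence 4) → 2 H
  atom 5: C, bond orders sum to 1 (valence 4) → 3 H
  atom 6: C, bond orders sum to 4 (valence 4) → 0 H
  atom 7: F (halogen, monovalent) → 0 H
  atom 8: C, bond orders sum to 4 (valence 4) → 0 H
  atom 9: C, bond orders sum to 4 (valence 4) → 0 H
  atom 10: C, bond orders sum to 3 (valence 4) → 1 H
  atom 11: I (halogen, monovalent) → 0 H
  atom 12: C, bond orders sum to 4 (valence 4) → 0 H
  atom 13: O, bond orders sum to 2 (valence 2) → 0 H
  atom 14: O, bond orders sum to 2 (valence 2) → 0 H
  atom 15: C, bond orders sum to 1 (valence 4) → 3 H
Totals → C:10, H:9, Cl:1, F:1, I:1, O:2.
In Hill order: C10H9ClFIO2.

C10H9ClFIO2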